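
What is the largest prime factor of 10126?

10126 = 2 · 5063
5063 = 61 · 83
83 is prime.
So 10126 = 2 · 61 · 83; the largest prime factor is 83.

83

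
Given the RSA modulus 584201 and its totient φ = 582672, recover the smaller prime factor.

733

φ(n) = (p−1)(q−1) = n − (p+q) + 1, so p + q = 584201 − 582672 + 1 = 1530.
p and q are the roots of t² − 1530t + 584201 = 0.
Discriminant: 1530² − 4·584201 = 2340900 − 2336804 = 4096; √4096 = 64.
q = (1530 − 64)/2 = 733, p = (1530 + 64)/2 = 797.
Check: 733 · 797 = 584201.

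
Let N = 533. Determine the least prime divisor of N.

13

533 is odd.
Digit sum 11, not divisible by 3.
Ends in 3: not divisible by 5.
7: 533 = 7·76 + 1
11: 533 = 11·48 + 5
13: 533 = 13·41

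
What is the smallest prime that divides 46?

46 is even: 2 divides it.

2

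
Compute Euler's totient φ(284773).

Factor: 284773 = 47 · 73 · 83.
φ(284773) = (47−1) · (73−1) · (83−1) = 46 · 72 · 82 = 271584.

271584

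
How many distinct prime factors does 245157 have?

5

245157 = 3 · 81719
81719 = 11 · 7429
7429 = 17 · 437
437 = 19 · 23
245157 = 3 · 11 · 17 · 19 · 23, which has 5 distinct prime factors.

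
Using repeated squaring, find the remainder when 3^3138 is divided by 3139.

3^1 ≡ 3 (mod 3139)
3^2 ≡ 3^2 = 9 ≡ 9 (mod 3139)
3^4 ≡ 9^2 = 81 ≡ 81 (mod 3139)
3^8 ≡ 81^2 = 6561 ≡ 283 (mod 3139)
3^16 ≡ 283^2 = 80089 ≡ 1614 (mod 3139)
3^32 ≡ 1614^2 = 2604996 ≡ 2765 (mod 3139)
3^64 ≡ 2765^2 = 7645225 ≡ 1760 (mod 3139)
3^128 ≡ 1760^2 = 3097600 ≡ 2546 (mod 3139)
3^256 ≡ 2546^2 = 6482116 ≡ 81 (mod 3139)
3^512 ≡ 81^2 = 6561 ≡ 283 (mod 3139)
3^1024 ≡ 283^2 = 80089 ≡ 1614 (mod 3139)
3^2048 ≡ 1614^2 = 2604996 ≡ 2765 (mod 3139)
3138 = 2048 + 1024 + 64 + 2 in binary powers of 2.
So 3^3138 ≡ 2765 · 1614 · 1760 · 9 ≡ 656 (mod 3139).
Since 656 ≠ 1, base 3 is a Fermat witness: 3139 is composite.

656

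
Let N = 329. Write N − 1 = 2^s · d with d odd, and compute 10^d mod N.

138

329 − 1 = 328 = 2^3 · 41, so d = 41.
10^1 ≡ 10 (mod 329)
10^2 ≡ 10^2 = 100 ≡ 100 (mod 329)
10^4 ≡ 100^2 = 10000 ≡ 130 (mod 329)
10^8 ≡ 130^2 = 16900 ≡ 121 (mod 329)
10^16 ≡ 121^2 = 14641 ≡ 165 (mod 329)
10^32 ≡ 165^2 = 27225 ≡ 247 (mod 329)
41 = 32 + 8 + 1 in binary powers of 2.
So 10^41 ≡ 247 · 121 · 10 ≡ 138 (mod 329).
Squaring chain: 138 → 291 → 128; never reaches −1, so base 10 is a Miller–Rabin witness that 329 is composite.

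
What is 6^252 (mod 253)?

6^1 ≡ 6 (mod 253)
6^2 ≡ 6^2 = 36 ≡ 36 (mod 253)
6^4 ≡ 36^2 = 1296 ≡ 31 (mod 253)
6^8 ≡ 31^2 = 961 ≡ 202 (mod 253)
6^16 ≡ 202^2 = 40804 ≡ 71 (mod 253)
6^32 ≡ 71^2 = 5041 ≡ 234 (mod 253)
6^64 ≡ 234^2 = 54756 ≡ 108 (mod 253)
6^128 ≡ 108^2 = 11664 ≡ 26 (mod 253)
252 = 128 + 64 + 32 + 16 + 8 + 4 in binary powers of 2.
So 6^252 ≡ 26 · 108 · 234 · 71 · 202 · 31 ≡ 234 (mod 253).
Since 234 ≠ 1, base 6 is a Fermat witness: 253 is composite.

234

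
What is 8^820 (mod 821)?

1

8^1 ≡ 8 (mod 821)
8^2 ≡ 8^2 = 64 ≡ 64 (mod 821)
8^4 ≡ 64^2 = 4096 ≡ 812 (mod 821)
8^8 ≡ 812^2 = 659344 ≡ 81 (mod 821)
8^16 ≡ 81^2 = 6561 ≡ 814 (mod 821)
8^32 ≡ 814^2 = 662596 ≡ 49 (mod 821)
8^64 ≡ 49^2 = 2401 ≡ 759 (mod 821)
8^128 ≡ 759^2 = 576081 ≡ 560 (mod 821)
8^256 ≡ 560^2 = 313600 ≡ 799 (mod 821)
8^512 ≡ 799^2 = 638401 ≡ 484 (mod 821)
820 = 512 + 256 + 32 + 16 + 4 in binary powers of 2.
So 8^820 ≡ 484 · 799 · 49 · 814 · 812 ≡ 1 (mod 821).
Since the result is 1, base 8 gives no evidence that 821 is composite.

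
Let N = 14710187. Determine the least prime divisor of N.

89

14710187 is odd.
Digit sum 29, not divisible by 3.
Ends in 7: not divisible by 5.
7: 14710187 = 7·2101455 + 2
11: 14710187 = 11·1337289 + 8
13: 14710187 = 13·1131552 + 11
17: 14710187 = 17·865305 + 2
19: 14710187 = 19·774220 + 7
23: 14710187 = 23·639573 + 8
29: 14710187 = 29·507247 + 24
31: 14710187 = 31·474522 + 5
37: 14710187 = 37·397572 + 23
41: 14710187 = 41·358785 + 2
43: 14710187 = 43·342097 + 16
47: 14710187 = 47·312982 + 33
53: 14710187 = 53·277550 + 37
59: 14710187 = 59·249325 + 12
61: 14710187 = 61·241150 + 37
67: 14710187 = 67·219555 + 2
71: 14710187 = 71·207185 + 52
73: 14710187 = 73·201509 + 30
79: 14710187 = 79·186204 + 71
83: 14710187 = 83·177231 + 14
89: 14710187 = 89·165283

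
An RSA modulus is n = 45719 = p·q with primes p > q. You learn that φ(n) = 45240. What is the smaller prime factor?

131

φ(n) = (p−1)(q−1) = n − (p+q) + 1, so p + q = 45719 − 45240 + 1 = 480.
p and q are the roots of t² − 480t + 45719 = 0.
Discriminant: 480² − 4·45719 = 230400 − 182876 = 47524; √47524 = 218.
q = (480 − 218)/2 = 131, p = (480 + 218)/2 = 349.
Check: 131 · 349 = 45719.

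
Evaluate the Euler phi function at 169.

Factor: 169 = 13^2.
φ(169) = 13^1·(13−1) = 156.

156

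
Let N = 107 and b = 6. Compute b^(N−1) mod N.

6^1 ≡ 6 (mod 107)
6^2 ≡ 6^2 = 36 ≡ 36 (mod 107)
6^4 ≡ 36^2 = 1296 ≡ 12 (mod 107)
6^8 ≡ 12^2 = 144 ≡ 37 (mod 107)
6^16 ≡ 37^2 = 1369 ≡ 85 (mod 107)
6^32 ≡ 85^2 = 7225 ≡ 56 (mod 107)
6^64 ≡ 56^2 = 3136 ≡ 33 (mod 107)
106 = 64 + 32 + 8 + 2 in binary powers of 2.
So 6^106 ≡ 33 · 56 · 37 · 36 ≡ 1 (mod 107).
Since the result is 1, base 6 gives no evidence that 107 is composite.

1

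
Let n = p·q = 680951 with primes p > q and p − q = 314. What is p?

997

Since p = q + 314, we have 680951 = q(q + 314), so q² + 314q − 680951 = 0.
Discriminant: 314² + 4·680951 = 98596 + 2723804 = 2822400; √2822400 = 1680.
q = (−314 + 1680)/2 = 683, and p = q + 314 = 997.
Check: 683 · 997 = 680951.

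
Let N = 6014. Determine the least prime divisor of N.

2

6014 is even: 2 divides it.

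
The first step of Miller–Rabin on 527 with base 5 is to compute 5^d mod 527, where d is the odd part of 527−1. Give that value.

527 − 1 = 526 = 2^1 · 263, so d = 263.
5^1 ≡ 5 (mod 527)
5^2 ≡ 5^2 = 25 ≡ 25 (mod 527)
5^4 ≡ 25^2 = 625 ≡ 98 (mod 527)
5^8 ≡ 98^2 = 9604 ≡ 118 (mod 527)
5^16 ≡ 118^2 = 13924 ≡ 222 (mod 527)
5^32 ≡ 222^2 = 49284 ≡ 273 (mod 527)
5^64 ≡ 273^2 = 74529 ≡ 222 (mod 527)
5^128 ≡ 222^2 = 49284 ≡ 273 (mod 527)
5^256 ≡ 273^2 = 74529 ≡ 222 (mod 527)
263 = 256 + 4 + 2 + 1 in binary powers of 2.
So 5^263 ≡ 222 · 98 · 25 · 5 ≡ 180 (mod 527).
Squaring chain: 180; never reaches −1, so base 5 is a Miller–Rabin witness that 527 is composite.

180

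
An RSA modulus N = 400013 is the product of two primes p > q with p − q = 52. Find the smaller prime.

Since p = q + 52, we have 400013 = q(q + 52), so q² + 52q − 400013 = 0.
Discriminant: 52² + 4·400013 = 2704 + 1600052 = 1602756; √1602756 = 1266.
q = (−52 + 1266)/2 = 607, and p = q + 52 = 659.
Check: 607 · 659 = 400013.

607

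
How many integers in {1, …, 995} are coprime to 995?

Factor: 995 = 5 · 199.
φ(995) = (5−1) · (199−1) = 4 · 198 = 792.

792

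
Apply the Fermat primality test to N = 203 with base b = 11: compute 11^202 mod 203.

11^1 ≡ 11 (mod 203)
11^2 ≡ 11^2 = 121 ≡ 121 (mod 203)
11^4 ≡ 121^2 = 14641 ≡ 25 (mod 203)
11^8 ≡ 25^2 = 625 ≡ 16 (mod 203)
11^16 ≡ 16^2 = 256 ≡ 53 (mod 203)
11^32 ≡ 53^2 = 2809 ≡ 170 (mod 203)
11^64 ≡ 170^2 = 28900 ≡ 74 (mod 203)
11^128 ≡ 74^2 = 5476 ≡ 198 (mod 203)
202 = 128 + 64 + 8 + 2 in binary powers of 2.
So 11^202 ≡ 198 · 74 · 16 · 121 ≡ 67 (mod 203).
Since 67 ≠ 1, base 11 is a Fermat witness: 203 is composite.

67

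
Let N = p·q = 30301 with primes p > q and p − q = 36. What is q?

Since p = q + 36, we have 30301 = q(q + 36), so q² + 36q − 30301 = 0.
Discriminant: 36² + 4·30301 = 1296 + 121204 = 122500; √122500 = 350.
q = (−36 + 350)/2 = 157, and p = q + 36 = 193.
Check: 157 · 193 = 30301.

157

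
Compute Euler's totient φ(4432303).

Factor: 4432303 = 149 · 151 · 197.
φ(4432303) = (149−1) · (151−1) · (197−1) = 148 · 150 · 196 = 4351200.

4351200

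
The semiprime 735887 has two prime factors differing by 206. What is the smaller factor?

Since p = q + 206, we have 735887 = q(q + 206), so q² + 206q − 735887 = 0.
Discriminant: 206² + 4·735887 = 42436 + 2943548 = 2985984; √2985984 = 1728.
q = (−206 + 1728)/2 = 761, and p = q + 206 = 967.
Check: 761 · 967 = 735887.

761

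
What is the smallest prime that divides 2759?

31

2759 is odd.
Digit sum 23, not divisible by 3.
Ends in 9: not divisible by 5.
7: 2759 = 7·394 + 1
11: 2759 = 11·250 + 9
13: 2759 = 13·212 + 3
17: 2759 = 17·162 + 5
19: 2759 = 19·145 + 4
23: 2759 = 23·119 + 22
29: 2759 = 29·95 + 4
31: 2759 = 31·89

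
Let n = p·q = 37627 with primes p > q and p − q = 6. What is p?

197

Since p = q + 6, we have 37627 = q(q + 6), so q² + 6q − 37627 = 0.
Discriminant: 6² + 4·37627 = 36 + 150508 = 150544; √150544 = 388.
q = (−6 + 388)/2 = 191, and p = q + 6 = 197.
Check: 191 · 197 = 37627.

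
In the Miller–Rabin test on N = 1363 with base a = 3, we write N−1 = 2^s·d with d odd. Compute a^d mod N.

1363 − 1 = 1362 = 2^1 · 681, so d = 681.
3^1 ≡ 3 (mod 1363)
3^2 ≡ 3^2 = 9 ≡ 9 (mod 1363)
3^4 ≡ 9^2 = 81 ≡ 81 (mod 1363)
3^8 ≡ 81^2 = 6561 ≡ 1109 (mod 1363)
3^16 ≡ 1109^2 = 1229881 ≡ 455 (mod 1363)
3^32 ≡ 455^2 = 207025 ≡ 1212 (mod 1363)
3^64 ≡ 1212^2 = 1468944 ≡ 993 (mod 1363)
3^128 ≡ 993^2 = 986049 ≡ 600 (mod 1363)
3^256 ≡ 600^2 = 360000 ≡ 168 (mod 1363)
3^512 ≡ 168^2 = 28224 ≡ 964 (mod 1363)
681 = 512 + 128 + 32 + 8 + 1 in binary powers of 2.
So 3^681 ≡ 964 · 600 · 1212 · 1109 · 3 ≡ 108 (mod 1363).
Squaring chain: 108; never reaches −1, so base 3 is a Miller–Rabin witness that 1363 is composite.

108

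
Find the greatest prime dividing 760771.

97

760771 = 11 · 69161
69161 = 23 · 3007
3007 = 31 · 97
97 is prime.
So 760771 = 11 · 23 · 31 · 97; the largest prime factor is 97.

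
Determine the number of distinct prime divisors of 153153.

5

153153 = 3^2 · 17017
17017 = 7 · 2431
2431 = 11 · 221
221 = 13 · 17
153153 = 3^2 · 7 · 11 · 13 · 17, which has 5 distinct prime factors.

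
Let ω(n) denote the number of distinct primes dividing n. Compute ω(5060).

4

5060 = 2^2 · 1265
1265 = 5 · 253
253 = 11 · 23
5060 = 2^2 · 5 · 11 · 23, which has 4 distinct prime factors.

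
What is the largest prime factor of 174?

29

174 = 2 · 87
87 = 3 · 29
29 is prime.
So 174 = 2 · 3 · 29; the largest prime factor is 29.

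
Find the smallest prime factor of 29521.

29521 is odd.
Digit sum 19, not divisible by 3.
Ends in 1: not divisible by 5.
7: 29521 = 7·4217 + 2
11: 29521 = 11·2683 + 8
13: 29521 = 13·2270 + 11
17: 29521 = 17·1736 + 9
19: 29521 = 19·1553 + 14
23: 29521 = 23·1283 + 12
29: 29521 = 29·1017 + 28
31: 29521 = 31·952 + 9
37: 29521 = 37·797 + 32
41: 29521 = 41·720 + 1
43: 29521 = 43·686 + 23
47: 29521 = 47·628 + 5
53: 29521 = 53·557

53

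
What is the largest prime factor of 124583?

83

124583 = 19 · 6557
6557 = 79 · 83
83 is prime.
So 124583 = 19 · 79 · 83; the largest prime factor is 83.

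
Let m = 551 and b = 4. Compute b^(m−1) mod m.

517

4^1 ≡ 4 (mod 551)
4^2 ≡ 4^2 = 16 ≡ 16 (mod 551)
4^4 ≡ 16^2 = 256 ≡ 256 (mod 551)
4^8 ≡ 256^2 = 65536 ≡ 518 (mod 551)
4^16 ≡ 518^2 = 268324 ≡ 538 (mod 551)
4^32 ≡ 538^2 = 289444 ≡ 169 (mod 551)
4^64 ≡ 169^2 = 28561 ≡ 460 (mod 551)
4^128 ≡ 460^2 = 211600 ≡ 16 (mod 551)
4^256 ≡ 16^2 = 256 ≡ 256 (mod 551)
4^512 ≡ 256^2 = 65536 ≡ 518 (mod 551)
550 = 512 + 32 + 4 + 2 in binary powers of 2.
So 4^550 ≡ 518 · 169 · 256 · 16 ≡ 517 (mod 551).
Since 517 ≠ 1, base 4 is a Fermat witness: 551 is composite.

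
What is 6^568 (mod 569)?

6^1 ≡ 6 (mod 569)
6^2 ≡ 6^2 = 36 ≡ 36 (mod 569)
6^4 ≡ 36^2 = 1296 ≡ 158 (mod 569)
6^8 ≡ 158^2 = 24964 ≡ 497 (mod 569)
6^16 ≡ 497^2 = 247009 ≡ 63 (mod 569)
6^32 ≡ 63^2 = 3969 ≡ 555 (mod 569)
6^64 ≡ 555^2 = 308025 ≡ 196 (mod 569)
6^128 ≡ 196^2 = 38416 ≡ 293 (mod 569)
6^256 ≡ 293^2 = 85849 ≡ 499 (mod 569)
6^512 ≡ 499^2 = 249001 ≡ 348 (mod 569)
568 = 512 + 32 + 16 + 8 in binary powers of 2.
So 6^568 ≡ 348 · 555 · 63 · 497 ≡ 1 (mod 569).
Since the result is 1, base 6 gives no evidence that 569 is composite.

1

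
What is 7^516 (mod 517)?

455

7^1 ≡ 7 (mod 517)
7^2 ≡ 7^2 = 49 ≡ 49 (mod 517)
7^4 ≡ 49^2 = 2401 ≡ 333 (mod 517)
7^8 ≡ 333^2 = 110889 ≡ 251 (mod 517)
7^16 ≡ 251^2 = 63001 ≡ 444 (mod 517)
7^32 ≡ 444^2 = 197136 ≡ 159 (mod 517)
7^64 ≡ 159^2 = 25281 ≡ 465 (mod 517)
7^128 ≡ 465^2 = 216225 ≡ 119 (mod 517)
7^256 ≡ 119^2 = 14161 ≡ 202 (mod 517)
7^512 ≡ 202^2 = 40804 ≡ 478 (mod 517)
516 = 512 + 4 in binary powers of 2.
So 7^516 ≡ 478 · 333 ≡ 455 (mod 517).
Since 455 ≠ 1, base 7 is a Fermat witness: 517 is composite.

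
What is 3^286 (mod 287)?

32

3^1 ≡ 3 (mod 287)
3^2 ≡ 3^2 = 9 ≡ 9 (mod 287)
3^4 ≡ 9^2 = 81 ≡ 81 (mod 287)
3^8 ≡ 81^2 = 6561 ≡ 247 (mod 287)
3^16 ≡ 247^2 = 61009 ≡ 165 (mod 287)
3^32 ≡ 165^2 = 27225 ≡ 247 (mod 287)
3^64 ≡ 247^2 = 61009 ≡ 165 (mod 287)
3^128 ≡ 165^2 = 27225 ≡ 247 (mod 287)
3^256 ≡ 247^2 = 61009 ≡ 165 (mod 287)
286 = 256 + 16 + 8 + 4 + 2 in binary powers of 2.
So 3^286 ≡ 165 · 165 · 247 · 81 · 9 ≡ 32 (mod 287).
Since 32 ≠ 1, base 3 is a Fermat witness: 287 is composite.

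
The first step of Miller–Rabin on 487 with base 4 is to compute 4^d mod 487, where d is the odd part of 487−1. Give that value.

487 − 1 = 486 = 2^1 · 243, so d = 243.
4^1 ≡ 4 (mod 487)
4^2 ≡ 4^2 = 16 ≡ 16 (mod 487)
4^4 ≡ 16^2 = 256 ≡ 256 (mod 487)
4^8 ≡ 256^2 = 65536 ≡ 278 (mod 487)
4^16 ≡ 278^2 = 77284 ≡ 338 (mod 487)
4^32 ≡ 338^2 = 114244 ≡ 286 (mod 487)
4^64 ≡ 286^2 = 81796 ≡ 467 (mod 487)
4^128 ≡ 467^2 = 218089 ≡ 400 (mod 487)
243 = 128 + 64 + 32 + 16 + 2 + 1 in binary powers of 2.
So 4^243 ≡ 400 · 467 · 286 · 338 · 16 · 4 ≡ 1 (mod 487).
Since 4^d ≡ 1 (mod 487), base 4 does not prove 487 composite.

1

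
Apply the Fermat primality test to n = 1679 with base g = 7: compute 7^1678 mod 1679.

441

7^1 ≡ 7 (mod 1679)
7^2 ≡ 7^2 = 49 ≡ 49 (mod 1679)
7^4 ≡ 49^2 = 2401 ≡ 722 (mod 1679)
7^8 ≡ 722^2 = 521284 ≡ 794 (mod 1679)
7^16 ≡ 794^2 = 630436 ≡ 811 (mod 1679)
7^32 ≡ 811^2 = 657721 ≡ 1232 (mod 1679)
7^64 ≡ 1232^2 = 1517824 ≡ 8 (mod 1679)
7^128 ≡ 8^2 = 64 ≡ 64 (mod 1679)
7^256 ≡ 64^2 = 4096 ≡ 738 (mod 1679)
7^512 ≡ 738^2 = 544644 ≡ 648 (mod 1679)
7^1024 ≡ 648^2 = 419904 ≡ 154 (mod 1679)
1678 = 1024 + 512 + 128 + 8 + 4 + 2 in binary powers of 2.
So 7^1678 ≡ 154 · 648 · 64 · 794 · 722 · 49 ≡ 441 (mod 1679).
Since 441 ≠ 1, base 7 is a Fermat witness: 1679 is composite.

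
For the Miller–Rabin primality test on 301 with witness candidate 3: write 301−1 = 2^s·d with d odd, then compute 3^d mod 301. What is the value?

301 − 1 = 300 = 2^2 · 75, so d = 75.
3^1 ≡ 3 (mod 301)
3^2 ≡ 3^2 = 9 ≡ 9 (mod 301)
3^4 ≡ 9^2 = 81 ≡ 81 (mod 301)
3^8 ≡ 81^2 = 6561 ≡ 240 (mod 301)
3^16 ≡ 240^2 = 57600 ≡ 109 (mod 301)
3^32 ≡ 109^2 = 11881 ≡ 142 (mod 301)
3^64 ≡ 142^2 = 20164 ≡ 298 (mod 301)
75 = 64 + 8 + 2 + 1 in binary powers of 2.
So 3^75 ≡ 298 · 240 · 9 · 3 ≡ 125 (mod 301).
Squaring chain: 125 → 274; never reaches −1, so base 3 is a Miller–Rabin witness that 301 is composite.

125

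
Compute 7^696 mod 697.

7^1 ≡ 7 (mod 697)
7^2 ≡ 7^2 = 49 ≡ 49 (mod 697)
7^4 ≡ 49^2 = 2401 ≡ 310 (mod 697)
7^8 ≡ 310^2 = 96100 ≡ 611 (mod 697)
7^16 ≡ 611^2 = 373321 ≡ 426 (mod 697)
7^32 ≡ 426^2 = 181476 ≡ 256 (mod 697)
7^64 ≡ 256^2 = 65536 ≡ 18 (mod 697)
7^128 ≡ 18^2 = 324 ≡ 324 (mod 697)
7^256 ≡ 324^2 = 104976 ≡ 426 (mod 697)
7^512 ≡ 426^2 = 181476 ≡ 256 (mod 697)
696 = 512 + 128 + 32 + 16 + 8 in binary powers of 2.
So 7^696 ≡ 256 · 324 · 256 · 426 · 611 ≡ 16 (mod 697).
Since 16 ≠ 1, base 7 is a Fermat witness: 697 is composite.

16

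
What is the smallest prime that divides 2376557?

2376557 is odd.
Digit sum 35, not divisible by 3.
Ends in 7: not divisible by 5.
7: 2376557 = 7·339508 + 1
11: 2376557 = 11·216050 + 7
13: 2376557 = 13·182812 + 1
17: 2376557 = 17·139797 + 8
19: 2376557 = 19·125081 + 18
23: 2376557 = 23·103328 + 13
29: 2376557 = 29·81950 + 7
31: 2376557 = 31·76663 + 4
37: 2376557 = 37·64231 + 10
41: 2376557 = 41·57964 + 33
43: 2376557 = 43·55268 + 33
47: 2376557 = 47·50565 + 2
53: 2376557 = 53·44840 + 37
59: 2376557 = 59·40280 + 37
61: 2376557 = 61·38959 + 58
67: 2376557 = 67·35471

67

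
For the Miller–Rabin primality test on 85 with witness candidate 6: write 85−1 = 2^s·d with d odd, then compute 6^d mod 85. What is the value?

85 − 1 = 84 = 2^2 · 21, so d = 21.
6^1 ≡ 6 (mod 85)
6^2 ≡ 6^2 = 36 ≡ 36 (mod 85)
6^4 ≡ 36^2 = 1296 ≡ 21 (mod 85)
6^8 ≡ 21^2 = 441 ≡ 16 (mod 85)
6^16 ≡ 16^2 = 256 ≡ 1 (mod 85)
21 = 16 + 4 + 1 in binary powers of 2.
So 6^21 ≡ 1 · 21 · 6 ≡ 41 (mod 85).
Squaring chain: 41 → 66; never reaches −1, so base 6 is a Miller–Rabin witness that 85 is composite.

41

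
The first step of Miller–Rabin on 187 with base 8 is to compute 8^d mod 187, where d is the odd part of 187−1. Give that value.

94

187 − 1 = 186 = 2^1 · 93, so d = 93.
8^1 ≡ 8 (mod 187)
8^2 ≡ 8^2 = 64 ≡ 64 (mod 187)
8^4 ≡ 64^2 = 4096 ≡ 169 (mod 187)
8^8 ≡ 169^2 = 28561 ≡ 137 (mod 187)
8^16 ≡ 137^2 = 18769 ≡ 69 (mod 187)
8^32 ≡ 69^2 = 4761 ≡ 86 (mod 187)
8^64 ≡ 86^2 = 7396 ≡ 103 (mod 187)
93 = 64 + 16 + 8 + 4 + 1 in binary powers of 2.
So 8^93 ≡ 103 · 69 · 137 · 169 · 8 ≡ 94 (mod 187).
Squaring chain: 94; never reaches −1, so base 8 is a Miller–Rabin witness that 187 is composite.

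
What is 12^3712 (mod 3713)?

12^1 ≡ 12 (mod 3713)
12^2 ≡ 12^2 = 144 ≡ 144 (mod 3713)
12^4 ≡ 144^2 = 20736 ≡ 2171 (mod 3713)
12^8 ≡ 2171^2 = 4713241 ≡ 1444 (mod 3713)
12^16 ≡ 1444^2 = 2085136 ≡ 2143 (mod 3713)
12^32 ≡ 2143^2 = 4592449 ≡ 3181 (mod 3713)
12^64 ≡ 3181^2 = 10118761 ≡ 836 (mod 3713)
12^128 ≡ 836^2 = 698896 ≡ 852 (mod 3713)
12^256 ≡ 852^2 = 725904 ≡ 1869 (mod 3713)
12^512 ≡ 1869^2 = 3493161 ≡ 2941 (mod 3713)
12^1024 ≡ 2941^2 = 8649481 ≡ 1904 (mod 3713)
12^2048 ≡ 1904^2 = 3625216 ≡ 1328 (mod 3713)
3712 = 2048 + 1024 + 512 + 128 in binary powers of 2.
So 12^3712 ≡ 1328 · 1904 · 2941 · 852 ≡ 3698 (mod 3713).
Since 3698 ≠ 1, base 12 is a Fermat witness: 3713 is composite.

3698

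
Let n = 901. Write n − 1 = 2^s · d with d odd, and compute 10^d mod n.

248

901 − 1 = 900 = 2^2 · 225, so d = 225.
10^1 ≡ 10 (mod 901)
10^2 ≡ 10^2 = 100 ≡ 100 (mod 901)
10^4 ≡ 100^2 = 10000 ≡ 89 (mod 901)
10^8 ≡ 89^2 = 7921 ≡ 713 (mod 901)
10^16 ≡ 713^2 = 508369 ≡ 205 (mod 901)
10^32 ≡ 205^2 = 42025 ≡ 579 (mod 901)
10^64 ≡ 579^2 = 335241 ≡ 69 (mod 901)
10^128 ≡ 69^2 = 4761 ≡ 256 (mod 901)
225 = 128 + 64 + 32 + 1 in binary powers of 2.
So 10^225 ≡ 256 · 69 · 579 · 10 ≡ 248 (mod 901).
Squaring chain: 248 → 236; never reaches −1, so base 10 is a Miller–Rabin witness that 901 is composite.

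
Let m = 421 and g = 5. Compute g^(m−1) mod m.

5^1 ≡ 5 (mod 421)
5^2 ≡ 5^2 = 25 ≡ 25 (mod 421)
5^4 ≡ 25^2 = 625 ≡ 204 (mod 421)
5^8 ≡ 204^2 = 41616 ≡ 358 (mod 421)
5^16 ≡ 358^2 = 128164 ≡ 180 (mod 421)
5^32 ≡ 180^2 = 32400 ≡ 404 (mod 421)
5^64 ≡ 404^2 = 163216 ≡ 289 (mod 421)
5^128 ≡ 289^2 = 83521 ≡ 163 (mod 421)
5^256 ≡ 163^2 = 26569 ≡ 46 (mod 421)
420 = 256 + 128 + 32 + 4 in binary powers of 2.
So 5^420 ≡ 46 · 163 · 404 · 204 ≡ 1 (mod 421).
Since the result is 1, base 5 gives no evidence that 421 is composite.

1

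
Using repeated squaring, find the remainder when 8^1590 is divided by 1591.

8^1 ≡ 8 (mod 1591)
8^2 ≡ 8^2 = 64 ≡ 64 (mod 1591)
8^4 ≡ 64^2 = 4096 ≡ 914 (mod 1591)
8^8 ≡ 914^2 = 835396 ≡ 121 (mod 1591)
8^16 ≡ 121^2 = 14641 ≡ 322 (mod 1591)
8^32 ≡ 322^2 = 103684 ≡ 269 (mod 1591)
8^64 ≡ 269^2 = 72361 ≡ 766 (mod 1591)
8^128 ≡ 766^2 = 586756 ≡ 1268 (mod 1591)
8^256 ≡ 1268^2 = 1607824 ≡ 914 (mod 1591)
8^512 ≡ 914^2 = 835396 ≡ 121 (mod 1591)
8^1024 ≡ 121^2 = 14641 ≡ 322 (mod 1591)
1590 = 1024 + 512 + 32 + 16 + 4 + 2 in binary powers of 2.
So 8^1590 ≡ 322 · 121 · 269 · 322 · 914 · 64 ≡ 1368 (mod 1591).
Since 1368 ≠ 1, base 8 is a Fermat witness: 1591 is composite.

1368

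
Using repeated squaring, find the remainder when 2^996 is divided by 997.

2^1 ≡ 2 (mod 997)
2^2 ≡ 2^2 = 4 ≡ 4 (mod 997)
2^4 ≡ 4^2 = 16 ≡ 16 (mod 997)
2^8 ≡ 16^2 = 256 ≡ 256 (mod 997)
2^16 ≡ 256^2 = 65536 ≡ 731 (mod 997)
2^32 ≡ 731^2 = 534361 ≡ 966 (mod 997)
2^64 ≡ 966^2 = 933156 ≡ 961 (mod 997)
2^128 ≡ 961^2 = 923521 ≡ 299 (mod 997)
2^256 ≡ 299^2 = 89401 ≡ 668 (mod 997)
2^512 ≡ 668^2 = 446224 ≡ 565 (mod 997)
996 = 512 + 256 + 128 + 64 + 32 + 4 in binary powers of 2.
So 2^996 ≡ 565 · 668 · 299 · 961 · 966 · 16 ≡ 1 (mod 997).
Since the result is 1, base 2 gives no evidence that 997 is composite.

1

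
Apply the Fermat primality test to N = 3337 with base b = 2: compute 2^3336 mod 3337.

1835

2^1 ≡ 2 (mod 3337)
2^2 ≡ 2^2 = 4 ≡ 4 (mod 3337)
2^4 ≡ 4^2 = 16 ≡ 16 (mod 3337)
2^8 ≡ 16^2 = 256 ≡ 256 (mod 3337)
2^16 ≡ 256^2 = 65536 ≡ 2133 (mod 3337)
2^32 ≡ 2133^2 = 4549689 ≡ 1358 (mod 3337)
2^64 ≡ 1358^2 = 1844164 ≡ 2140 (mod 3337)
2^128 ≡ 2140^2 = 4579600 ≡ 1236 (mod 3337)
2^256 ≡ 1236^2 = 1527696 ≡ 2687 (mod 3337)
2^512 ≡ 2687^2 = 7219969 ≡ 2038 (mod 3337)
2^1024 ≡ 2038^2 = 4153444 ≡ 2216 (mod 3337)
2^2048 ≡ 2216^2 = 4910656 ≡ 1929 (mod 3337)
3336 = 2048 + 1024 + 256 + 8 in binary powers of 2.
So 2^3336 ≡ 1929 · 2216 · 2687 · 256 ≡ 1835 (mod 3337).
Since 1835 ≠ 1, base 2 is a Fermat witness: 3337 is composite.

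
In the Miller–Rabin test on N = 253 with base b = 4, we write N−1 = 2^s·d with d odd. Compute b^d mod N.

253 − 1 = 252 = 2^2 · 63, so d = 63.
4^1 ≡ 4 (mod 253)
4^2 ≡ 4^2 = 16 ≡ 16 (mod 253)
4^4 ≡ 16^2 = 256 ≡ 3 (mod 253)
4^8 ≡ 3^2 = 9 ≡ 9 (mod 253)
4^16 ≡ 9^2 = 81 ≡ 81 (mod 253)
4^32 ≡ 81^2 = 6561 ≡ 236 (mod 253)
63 = 32 + 16 + 8 + 4 + 2 + 1 in binary powers of 2.
So 4^63 ≡ 236 · 81 · 9 · 3 · 16 · 4 ≡ 9 (mod 253).
Squaring chain: 9 → 81; never reaches −1, so base 4 is a Miller–Rabin witness that 253 is composite.

9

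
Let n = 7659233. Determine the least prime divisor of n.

7659233 is odd.
Digit sum 35, not divisible by 3.
Ends in 3: not divisible by 5.
7: 7659233 = 7·1094176 + 1
11: 7659233 = 11·696293 + 10
13: 7659233 = 13·589171 + 10
17: 7659233 = 17·450543 + 2
19: 7659233 = 19·403117 + 10
23: 7659233 = 23·333010 + 3
29: 7659233 = 29·264111 + 14
31: 7659233 = 31·247072 + 1
37: 7659233 = 37·207006 + 11
41: 7659233 = 41·186810 + 23
43: 7659233 = 43·178121 + 30
47: 7659233 = 47·162962 + 19
53: 7659233 = 53·144513 + 44
59: 7659233 = 59·129817 + 30
61: 7659233 = 61·125561 + 12
67: 7659233 = 67·114316 + 61
71: 7659233 = 71·107876 + 37
73: 7659233 = 73·104921

73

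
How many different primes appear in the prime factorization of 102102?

102102 = 2 · 51051
51051 = 3 · 17017
17017 = 7 · 2431
2431 = 11 · 221
221 = 13 · 17
102102 = 2 · 3 · 7 · 11 · 13 · 17, which has 6 distinct prime factors.

6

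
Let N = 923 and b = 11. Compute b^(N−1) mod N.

11^1 ≡ 11 (mod 923)
11^2 ≡ 11^2 = 121 ≡ 121 (mod 923)
11^4 ≡ 121^2 = 14641 ≡ 796 (mod 923)
11^8 ≡ 796^2 = 633616 ≡ 438 (mod 923)
11^16 ≡ 438^2 = 191844 ≡ 783 (mod 923)
11^32 ≡ 783^2 = 613089 ≡ 217 (mod 923)
11^64 ≡ 217^2 = 47089 ≡ 16 (mod 923)
11^128 ≡ 16^2 = 256 ≡ 256 (mod 923)
11^256 ≡ 256^2 = 65536 ≡ 3 (mod 923)
11^512 ≡ 3^2 = 9 ≡ 9 (mod 923)
922 = 512 + 256 + 128 + 16 + 8 + 2 in binary powers of 2.
So 11^922 ≡ 9 · 3 · 256 · 783 · 438 · 121 ≡ 322 (mod 923).
Since 322 ≠ 1, base 11 is a Fermat witness: 923 is composite.

322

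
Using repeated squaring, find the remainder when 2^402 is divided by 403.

2^1 ≡ 2 (mod 403)
2^2 ≡ 2^2 = 4 ≡ 4 (mod 403)
2^4 ≡ 4^2 = 16 ≡ 16 (mod 403)
2^8 ≡ 16^2 = 256 ≡ 256 (mod 403)
2^16 ≡ 256^2 = 65536 ≡ 250 (mod 403)
2^32 ≡ 250^2 = 62500 ≡ 35 (mod 403)
2^64 ≡ 35^2 = 1225 ≡ 16 (mod 403)
2^128 ≡ 16^2 = 256 ≡ 256 (mod 403)
2^256 ≡ 256^2 = 65536 ≡ 250 (mod 403)
402 = 256 + 128 + 16 + 2 in binary powers of 2.
So 2^402 ≡ 250 · 256 · 250 · 4 ≡ 376 (mod 403).
Since 376 ≠ 1, base 2 is a Fermat witness: 403 is composite.

376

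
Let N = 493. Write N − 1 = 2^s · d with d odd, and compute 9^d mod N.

457

493 − 1 = 492 = 2^2 · 123, so d = 123.
9^1 ≡ 9 (mod 493)
9^2 ≡ 9^2 = 81 ≡ 81 (mod 493)
9^4 ≡ 81^2 = 6561 ≡ 152 (mod 493)
9^8 ≡ 152^2 = 23104 ≡ 426 (mod 493)
9^16 ≡ 426^2 = 181476 ≡ 52 (mod 493)
9^32 ≡ 52^2 = 2704 ≡ 239 (mod 493)
9^64 ≡ 239^2 = 57121 ≡ 426 (mod 493)
123 = 64 + 32 + 16 + 8 + 2 + 1 in binary powers of 2.
So 9^123 ≡ 426 · 239 · 52 · 426 · 81 · 9 ≡ 457 (mod 493).
Squaring chain: 457 → 310; never reaches −1, so base 9 is a Miller–Rabin witness that 493 is composite.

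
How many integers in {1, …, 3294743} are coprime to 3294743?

3227040

Factor: 3294743 = 109 · 167 · 181.
φ(3294743) = (109−1) · (167−1) · (181−1) = 108 · 166 · 180 = 3227040.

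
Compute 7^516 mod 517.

455

7^1 ≡ 7 (mod 517)
7^2 ≡ 7^2 = 49 ≡ 49 (mod 517)
7^4 ≡ 49^2 = 2401 ≡ 333 (mod 517)
7^8 ≡ 333^2 = 110889 ≡ 251 (mod 517)
7^16 ≡ 251^2 = 63001 ≡ 444 (mod 517)
7^32 ≡ 444^2 = 197136 ≡ 159 (mod 517)
7^64 ≡ 159^2 = 25281 ≡ 465 (mod 517)
7^128 ≡ 465^2 = 216225 ≡ 119 (mod 517)
7^256 ≡ 119^2 = 14161 ≡ 202 (mod 517)
7^512 ≡ 202^2 = 40804 ≡ 478 (mod 517)
516 = 512 + 4 in binary powers of 2.
So 7^516 ≡ 478 · 333 ≡ 455 (mod 517).
Since 455 ≠ 1, base 7 is a Fermat witness: 517 is composite.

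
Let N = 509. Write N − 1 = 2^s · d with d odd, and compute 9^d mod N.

508

509 − 1 = 508 = 2^2 · 127, so d = 127.
9^1 ≡ 9 (mod 509)
9^2 ≡ 9^2 = 81 ≡ 81 (mod 509)
9^4 ≡ 81^2 = 6561 ≡ 453 (mod 509)
9^8 ≡ 453^2 = 205209 ≡ 82 (mod 509)
9^16 ≡ 82^2 = 6724 ≡ 107 (mod 509)
9^32 ≡ 107^2 = 11449 ≡ 251 (mod 509)
9^64 ≡ 251^2 = 63001 ≡ 394 (mod 509)
127 = 64 + 32 + 16 + 8 + 4 + 2 + 1 in binary powers of 2.
So 9^127 ≡ 394 · 251 · 107 · 82 · 453 · 81 · 9 ≡ 508 (mod 509).
Since 9^d ≡ 508 (mod 509), base 9 does not prove 509 composite.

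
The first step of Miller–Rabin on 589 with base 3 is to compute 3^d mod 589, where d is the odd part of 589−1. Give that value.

426

589 − 1 = 588 = 2^2 · 147, so d = 147.
3^1 ≡ 3 (mod 589)
3^2 ≡ 3^2 = 9 ≡ 9 (mod 589)
3^4 ≡ 9^2 = 81 ≡ 81 (mod 589)
3^8 ≡ 81^2 = 6561 ≡ 82 (mod 589)
3^16 ≡ 82^2 = 6724 ≡ 245 (mod 589)
3^32 ≡ 245^2 = 60025 ≡ 536 (mod 589)
3^64 ≡ 536^2 = 287296 ≡ 453 (mod 589)
3^128 ≡ 453^2 = 205209 ≡ 237 (mod 589)
147 = 128 + 16 + 2 + 1 in binary powers of 2.
So 3^147 ≡ 237 · 245 · 9 · 3 ≡ 426 (mod 589).
Squaring chain: 426 → 64; never reaches −1, so base 3 is a Miller–Rabin witness that 589 is composite.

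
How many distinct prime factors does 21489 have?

4

21489 = 3 · 7163
7163 = 13 · 551
551 = 19 · 29
21489 = 3 · 13 · 19 · 29, which has 4 distinct prime factors.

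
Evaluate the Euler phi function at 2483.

2280

Factor: 2483 = 13 · 191.
φ(2483) = (13−1) · (191−1) = 12 · 190 = 2280.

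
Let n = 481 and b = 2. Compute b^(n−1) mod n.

248

2^1 ≡ 2 (mod 481)
2^2 ≡ 2^2 = 4 ≡ 4 (mod 481)
2^4 ≡ 4^2 = 16 ≡ 16 (mod 481)
2^8 ≡ 16^2 = 256 ≡ 256 (mod 481)
2^16 ≡ 256^2 = 65536 ≡ 120 (mod 481)
2^32 ≡ 120^2 = 14400 ≡ 451 (mod 481)
2^64 ≡ 451^2 = 203401 ≡ 419 (mod 481)
2^128 ≡ 419^2 = 175561 ≡ 477 (mod 481)
2^256 ≡ 477^2 = 227529 ≡ 16 (mod 481)
480 = 256 + 128 + 64 + 32 in binary powers of 2.
So 2^480 ≡ 16 · 477 · 419 · 451 ≡ 248 (mod 481).
Since 248 ≠ 1, base 2 is a Fermat witness: 481 is composite.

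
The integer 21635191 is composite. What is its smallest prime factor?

71

21635191 is odd.
Digit sum 28, not divisible by 3.
Ends in 1: not divisible by 5.
7: 21635191 = 7·3090741 + 4
11: 21635191 = 11·1966835 + 6
13: 21635191 = 13·1664245 + 6
17: 21635191 = 17·1272658 + 5
19: 21635191 = 19·1138694 + 5
23: 21635191 = 23·940660 + 11
29: 21635191 = 29·746041 + 2
31: 21635191 = 31·697909 + 12
37: 21635191 = 37·584734 + 33
41: 21635191 = 41·527687 + 24
43: 21635191 = 43·503143 + 42
47: 21635191 = 47·460323 + 10
53: 21635191 = 53·408211 + 8
59: 21635191 = 59·366698 + 9
61: 21635191 = 61·354675 + 16
67: 21635191 = 67·322913 + 20
71: 21635191 = 71·304721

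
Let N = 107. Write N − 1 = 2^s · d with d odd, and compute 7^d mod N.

107 − 1 = 106 = 2^1 · 53, so d = 53.
7^1 ≡ 7 (mod 107)
7^2 ≡ 7^2 = 49 ≡ 49 (mod 107)
7^4 ≡ 49^2 = 2401 ≡ 47 (mod 107)
7^8 ≡ 47^2 = 2209 ≡ 69 (mod 107)
7^16 ≡ 69^2 = 4761 ≡ 53 (mod 107)
7^32 ≡ 53^2 = 2809 ≡ 27 (mod 107)
53 = 32 + 16 + 4 + 1 in binary powers of 2.
So 7^53 ≡ 27 · 53 · 47 · 7 ≡ 106 (mod 107).
Since 7^d ≡ 106 (mod 107), base 7 does not prove 107 composite.

106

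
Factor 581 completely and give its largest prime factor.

83

581 = 7 · 83
83 is prime.
So 581 = 7 · 83; the largest prime factor is 83.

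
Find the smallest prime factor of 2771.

2771 is odd.
Digit sum 17, not divisible by 3.
Ends in 1: not divisible by 5.
7: 2771 = 7·395 + 6
11: 2771 = 11·251 + 10
13: 2771 = 13·213 + 2
17: 2771 = 17·163

17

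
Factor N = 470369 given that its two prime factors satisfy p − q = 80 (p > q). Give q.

647

Since p = q + 80, we have 470369 = q(q + 80), so q² + 80q − 470369 = 0.
Discriminant: 80² + 4·470369 = 6400 + 1881476 = 1887876; √1887876 = 1374.
q = (−80 + 1374)/2 = 647, and p = q + 80 = 727.
Check: 647 · 727 = 470369.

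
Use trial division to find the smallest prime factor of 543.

3

543 is odd.
Digit sum 12, divisible by 3.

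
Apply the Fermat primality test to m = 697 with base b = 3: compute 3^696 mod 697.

288

3^1 ≡ 3 (mod 697)
3^2 ≡ 3^2 = 9 ≡ 9 (mod 697)
3^4 ≡ 9^2 = 81 ≡ 81 (mod 697)
3^8 ≡ 81^2 = 6561 ≡ 288 (mod 697)
3^16 ≡ 288^2 = 82944 ≡ 1 (mod 697)
3^32 ≡ 1^2 = 1 ≡ 1 (mod 697)
3^64 ≡ 1^2 = 1 ≡ 1 (mod 697)
3^128 ≡ 1^2 = 1 ≡ 1 (mod 697)
3^256 ≡ 1^2 = 1 ≡ 1 (mod 697)
3^512 ≡ 1^2 = 1 ≡ 1 (mod 697)
696 = 512 + 128 + 32 + 16 + 8 in binary powers of 2.
So 3^696 ≡ 1 · 1 · 1 · 1 · 288 ≡ 288 (mod 697).
Since 288 ≠ 1, base 3 is a Fermat witness: 697 is composite.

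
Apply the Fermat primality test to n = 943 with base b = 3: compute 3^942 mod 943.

278

3^1 ≡ 3 (mod 943)
3^2 ≡ 3^2 = 9 ≡ 9 (mod 943)
3^4 ≡ 9^2 = 81 ≡ 81 (mod 943)
3^8 ≡ 81^2 = 6561 ≡ 903 (mod 943)
3^16 ≡ 903^2 = 815409 ≡ 657 (mod 943)
3^32 ≡ 657^2 = 431649 ≡ 698 (mod 943)
3^64 ≡ 698^2 = 487204 ≡ 616 (mod 943)
3^128 ≡ 616^2 = 379456 ≡ 370 (mod 943)
3^256 ≡ 370^2 = 136900 ≡ 165 (mod 943)
3^512 ≡ 165^2 = 27225 ≡ 821 (mod 943)
942 = 512 + 256 + 128 + 32 + 8 + 4 + 2 in binary powers of 2.
So 3^942 ≡ 821 · 165 · 370 · 698 · 903 · 81 · 9 ≡ 278 (mod 943).
Since 278 ≠ 1, base 3 is a Fermat witness: 943 is composite.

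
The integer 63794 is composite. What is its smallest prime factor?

2

63794 is even: 2 divides it.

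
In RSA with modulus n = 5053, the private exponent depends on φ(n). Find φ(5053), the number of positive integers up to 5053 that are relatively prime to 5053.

4860

Factor: 5053 = 31 · 163.
φ(5053) = (31−1) · (163−1) = 30 · 162 = 4860.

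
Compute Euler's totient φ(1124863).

Factor: 1124863 = 67 · 103 · 163.
φ(1124863) = (67−1) · (103−1) · (163−1) = 66 · 102 · 162 = 1090584.

1090584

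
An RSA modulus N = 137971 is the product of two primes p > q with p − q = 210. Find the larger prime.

491

Since p = q + 210, we have 137971 = q(q + 210), so q² + 210q − 137971 = 0.
Discriminant: 210² + 4·137971 = 44100 + 551884 = 595984; √595984 = 772.
q = (−210 + 772)/2 = 281, and p = q + 210 = 491.
Check: 281 · 491 = 137971.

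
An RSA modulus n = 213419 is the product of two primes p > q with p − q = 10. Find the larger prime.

467

Since p = q + 10, we have 213419 = q(q + 10), so q² + 10q − 213419 = 0.
Discriminant: 10² + 4·213419 = 100 + 853676 = 853776; √853776 = 924.
q = (−10 + 924)/2 = 457, and p = q + 10 = 467.
Check: 457 · 467 = 213419.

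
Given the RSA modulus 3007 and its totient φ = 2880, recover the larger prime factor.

φ(n) = (p−1)(q−1) = n − (p+q) + 1, so p + q = 3007 − 2880 + 1 = 128.
p and q are the roots of t² − 128t + 3007 = 0.
Discriminant: 128² − 4·3007 = 16384 − 12028 = 4356; √4356 = 66.
q = (128 − 66)/2 = 31, p = (128 + 66)/2 = 97.
Check: 31 · 97 = 3007.

97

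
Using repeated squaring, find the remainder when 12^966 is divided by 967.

12^1 ≡ 12 (mod 967)
12^2 ≡ 12^2 = 144 ≡ 144 (mod 967)
12^4 ≡ 144^2 = 20736 ≡ 429 (mod 967)
12^8 ≡ 429^2 = 184041 ≡ 311 (mod 967)
12^16 ≡ 311^2 = 96721 ≡ 21 (mod 967)
12^32 ≡ 21^2 = 441 ≡ 441 (mod 967)
12^64 ≡ 441^2 = 194481 ≡ 114 (mod 967)
12^128 ≡ 114^2 = 12996 ≡ 425 (mod 967)
12^256 ≡ 425^2 = 180625 ≡ 763 (mod 967)
12^512 ≡ 763^2 = 582169 ≡ 35 (mod 967)
966 = 512 + 256 + 128 + 64 + 4 + 2 in binary powers of 2.
So 12^966 ≡ 35 · 763 · 425 · 114 · 429 · 144 ≡ 1 (mod 967).
Since the result is 1, base 12 gives no evidence that 967 is composite.

1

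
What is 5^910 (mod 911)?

1

5^1 ≡ 5 (mod 911)
5^2 ≡ 5^2 = 25 ≡ 25 (mod 911)
5^4 ≡ 25^2 = 625 ≡ 625 (mod 911)
5^8 ≡ 625^2 = 390625 ≡ 717 (mod 911)
5^16 ≡ 717^2 = 514089 ≡ 285 (mod 911)
5^32 ≡ 285^2 = 81225 ≡ 146 (mod 911)
5^64 ≡ 146^2 = 21316 ≡ 363 (mod 911)
5^128 ≡ 363^2 = 131769 ≡ 585 (mod 911)
5^256 ≡ 585^2 = 342225 ≡ 600 (mod 911)
5^512 ≡ 600^2 = 360000 ≡ 155 (mod 911)
910 = 512 + 256 + 128 + 8 + 4 + 2 in binary powers of 2.
So 5^910 ≡ 155 · 600 · 585 · 717 · 625 · 25 ≡ 1 (mod 911).
Since the result is 1, base 5 gives no evidence that 911 is composite.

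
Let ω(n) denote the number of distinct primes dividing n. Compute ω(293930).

6

293930 = 2 · 146965
146965 = 5 · 29393
29393 = 7 · 4199
4199 = 13 · 323
323 = 17 · 19
293930 = 2 · 5 · 7 · 13 · 17 · 19, which has 6 distinct prime factors.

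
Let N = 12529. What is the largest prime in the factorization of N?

67

12529 = 11 · 1139
1139 = 17 · 67
67 is prime.
So 12529 = 11 · 17 · 67; the largest prime factor is 67.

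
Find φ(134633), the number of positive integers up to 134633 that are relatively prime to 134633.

Factor: 134633 = 31 · 43 · 101.
φ(134633) = (31−1) · (43−1) · (101−1) = 30 · 42 · 100 = 126000.

126000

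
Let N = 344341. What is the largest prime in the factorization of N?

89

344341 = 53 · 6497
6497 = 73 · 89
89 is prime.
So 344341 = 53 · 73 · 89; the largest prime factor is 89.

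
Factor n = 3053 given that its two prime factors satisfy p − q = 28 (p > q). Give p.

Since p = q + 28, we have 3053 = q(q + 28), so q² + 28q − 3053 = 0.
Discriminant: 28² + 4·3053 = 784 + 12212 = 12996; √12996 = 114.
q = (−28 + 114)/2 = 43, and p = q + 28 = 71.
Check: 43 · 71 = 3053.

71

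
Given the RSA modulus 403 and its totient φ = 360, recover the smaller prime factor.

φ(n) = (p−1)(q−1) = n − (p+q) + 1, so p + q = 403 − 360 + 1 = 44.
p and q are the roots of t² − 44t + 403 = 0.
Discriminant: 44² − 4·403 = 1936 − 1612 = 324; √324 = 18.
q = (44 − 18)/2 = 13, p = (44 + 18)/2 = 31.
Check: 13 · 31 = 403.

13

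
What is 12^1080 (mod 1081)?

12^1 ≡ 12 (mod 1081)
12^2 ≡ 12^2 = 144 ≡ 144 (mod 1081)
12^4 ≡ 144^2 = 20736 ≡ 197 (mod 1081)
12^8 ≡ 197^2 = 38809 ≡ 974 (mod 1081)
12^16 ≡ 974^2 = 948676 ≡ 639 (mod 1081)
12^32 ≡ 639^2 = 408321 ≡ 784 (mod 1081)
12^64 ≡ 784^2 = 614656 ≡ 648 (mod 1081)
12^128 ≡ 648^2 = 419904 ≡ 476 (mod 1081)
12^256 ≡ 476^2 = 226576 ≡ 647 (mod 1081)
12^512 ≡ 647^2 = 418609 ≡ 262 (mod 1081)
12^1024 ≡ 262^2 = 68644 ≡ 541 (mod 1081)
1080 = 1024 + 32 + 16 + 8 in binary powers of 2.
So 12^1080 ≡ 541 · 784 · 639 · 974 ≡ 98 (mod 1081).
Since 98 ≠ 1, base 12 is a Fermat witness: 1081 is composite.

98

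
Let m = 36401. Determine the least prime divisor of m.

36401 is odd.
Digit sum 14, not divisible by 3.
Ends in 1: not divisible by 5.
7: 36401 = 7·5200 + 1
11: 36401 = 11·3309 + 2
13: 36401 = 13·2800 + 1
17: 36401 = 17·2141 + 4
19: 36401 = 19·1915 + 16
23: 36401 = 23·1582 + 15
29: 36401 = 29·1255 + 6
31: 36401 = 31·1174 + 7
37: 36401 = 37·983 + 30
41: 36401 = 41·887 + 34
43: 36401 = 43·846 + 23
47: 36401 = 47·774 + 23
53: 36401 = 53·686 + 43
59: 36401 = 59·616 + 57
61: 36401 = 61·596 + 45
67: 36401 = 67·543 + 20
71: 36401 = 71·512 + 49
73: 36401 = 73·498 + 47
79: 36401 = 79·460 + 61
83: 36401 = 83·438 + 47
89: 36401 = 89·409

89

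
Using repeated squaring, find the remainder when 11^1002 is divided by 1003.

11^1 ≡ 11 (mod 1003)
11^2 ≡ 11^2 = 121 ≡ 121 (mod 1003)
11^4 ≡ 121^2 = 14641 ≡ 599 (mod 1003)
11^8 ≡ 599^2 = 358801 ≡ 730 (mod 1003)
11^16 ≡ 730^2 = 532900 ≡ 307 (mod 1003)
11^32 ≡ 307^2 = 94249 ≡ 970 (mod 1003)
11^64 ≡ 970^2 = 940900 ≡ 86 (mod 1003)
11^128 ≡ 86^2 = 7396 ≡ 375 (mod 1003)
11^256 ≡ 375^2 = 140625 ≡ 205 (mod 1003)
11^512 ≡ 205^2 = 42025 ≡ 902 (mod 1003)
1002 = 512 + 256 + 128 + 64 + 32 + 8 + 2 in binary powers of 2.
So 11^1002 ≡ 902 · 205 · 375 · 86 · 970 · 730 · 121 ≡ 661 (mod 1003).
Since 661 ≠ 1, base 11 is a Fermat witness: 1003 is composite.

661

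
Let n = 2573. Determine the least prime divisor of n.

2573 is odd.
Digit sum 17, not divisible by 3.
Ends in 3: not divisible by 5.
7: 2573 = 7·367 + 4
11: 2573 = 11·233 + 10
13: 2573 = 13·197 + 12
17: 2573 = 17·151 + 6
19: 2573 = 19·135 + 8
23: 2573 = 23·111 + 20
29: 2573 = 29·88 + 21
31: 2573 = 31·83

31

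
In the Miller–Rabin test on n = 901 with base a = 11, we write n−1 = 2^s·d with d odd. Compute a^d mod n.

623

901 − 1 = 900 = 2^2 · 225, so d = 225.
11^1 ≡ 11 (mod 901)
11^2 ≡ 11^2 = 121 ≡ 121 (mod 901)
11^4 ≡ 121^2 = 14641 ≡ 225 (mod 901)
11^8 ≡ 225^2 = 50625 ≡ 169 (mod 901)
11^16 ≡ 169^2 = 28561 ≡ 630 (mod 901)
11^32 ≡ 630^2 = 396900 ≡ 460 (mod 901)
11^64 ≡ 460^2 = 211600 ≡ 766 (mod 901)
11^128 ≡ 766^2 = 586756 ≡ 205 (mod 901)
225 = 128 + 64 + 32 + 1 in binary powers of 2.
So 11^225 ≡ 205 · 766 · 460 · 11 ≡ 623 (mod 901).
Squaring chain: 623 → 699; never reaches −1, so base 11 is a Miller–Rabin witness that 901 is composite.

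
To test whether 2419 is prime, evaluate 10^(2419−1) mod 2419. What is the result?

1697

10^1 ≡ 10 (mod 2419)
10^2 ≡ 10^2 = 100 ≡ 100 (mod 2419)
10^4 ≡ 100^2 = 10000 ≡ 324 (mod 2419)
10^8 ≡ 324^2 = 104976 ≡ 959 (mod 2419)
10^16 ≡ 959^2 = 919681 ≡ 461 (mod 2419)
10^32 ≡ 461^2 = 212521 ≡ 2068 (mod 2419)
10^64 ≡ 2068^2 = 4276624 ≡ 2251 (mod 2419)
10^128 ≡ 2251^2 = 5067001 ≡ 1615 (mod 2419)
10^256 ≡ 1615^2 = 2608225 ≡ 543 (mod 2419)
10^512 ≡ 543^2 = 294849 ≡ 2150 (mod 2419)
10^1024 ≡ 2150^2 = 4622500 ≡ 2210 (mod 2419)
10^2048 ≡ 2210^2 = 4884100 ≡ 139 (mod 2419)
2418 = 2048 + 256 + 64 + 32 + 16 + 2 in binary powers of 2.
So 10^2418 ≡ 139 · 543 · 2251 · 2068 · 461 · 100 ≡ 1697 (mod 2419).
Since 1697 ≠ 1, base 10 is a Fermat witness: 2419 is composite.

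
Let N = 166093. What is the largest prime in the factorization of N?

67

166093 = 37 · 4489
4489 = 67 · 67
67 = 67 · 1
So 166093 = 37 · 67^2; the largest prime factor is 67.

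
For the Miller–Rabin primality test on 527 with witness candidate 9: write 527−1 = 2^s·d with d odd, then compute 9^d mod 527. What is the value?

527 − 1 = 526 = 2^1 · 263, so d = 263.
9^1 ≡ 9 (mod 527)
9^2 ≡ 9^2 = 81 ≡ 81 (mod 527)
9^4 ≡ 81^2 = 6561 ≡ 237 (mod 527)
9^8 ≡ 237^2 = 56169 ≡ 307 (mod 527)
9^16 ≡ 307^2 = 94249 ≡ 443 (mod 527)
9^32 ≡ 443^2 = 196249 ≡ 205 (mod 527)
9^64 ≡ 205^2 = 42025 ≡ 392 (mod 527)
9^128 ≡ 392^2 = 153664 ≡ 307 (mod 527)
9^256 ≡ 307^2 = 94249 ≡ 443 (mod 527)
263 = 256 + 4 + 2 + 1 in binary powers of 2.
So 9^263 ≡ 443 · 237 · 81 · 9 ≡ 121 (mod 527).
Squaring chain: 121; never reaches −1, so base 9 is a Miller–Rabin witness that 527 is composite.

121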